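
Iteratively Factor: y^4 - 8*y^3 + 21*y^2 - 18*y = (y)*(y^3 - 8*y^2 + 21*y - 18) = y*(y - 2)*(y^2 - 6*y + 9) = y*(y - 3)*(y - 2)*(y - 3)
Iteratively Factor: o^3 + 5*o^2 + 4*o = (o + 4)*(o^2 + o) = o*(o + 4)*(o + 1)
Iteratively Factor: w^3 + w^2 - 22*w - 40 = (w - 5)*(w^2 + 6*w + 8) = (w - 5)*(w + 2)*(w + 4)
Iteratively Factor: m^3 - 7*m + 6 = (m + 3)*(m^2 - 3*m + 2) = (m - 2)*(m + 3)*(m - 1)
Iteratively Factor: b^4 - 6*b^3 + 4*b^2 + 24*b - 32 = (b - 2)*(b^3 - 4*b^2 - 4*b + 16) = (b - 4)*(b - 2)*(b^2 - 4) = (b - 4)*(b - 2)*(b + 2)*(b - 2)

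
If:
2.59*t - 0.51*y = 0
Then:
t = 0.196911196911197*y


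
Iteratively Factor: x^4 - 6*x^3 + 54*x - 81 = (x - 3)*(x^3 - 3*x^2 - 9*x + 27) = (x - 3)^2*(x^2 - 9) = (x - 3)^3*(x + 3)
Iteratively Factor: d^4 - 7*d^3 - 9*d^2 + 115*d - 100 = (d - 1)*(d^3 - 6*d^2 - 15*d + 100) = (d - 5)*(d - 1)*(d^2 - d - 20) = (d - 5)^2*(d - 1)*(d + 4)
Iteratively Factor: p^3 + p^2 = (p)*(p^2 + p) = p*(p + 1)*(p)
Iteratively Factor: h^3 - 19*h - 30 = (h - 5)*(h^2 + 5*h + 6) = (h - 5)*(h + 3)*(h + 2)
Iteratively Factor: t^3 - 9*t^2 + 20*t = (t - 5)*(t^2 - 4*t) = t*(t - 5)*(t - 4)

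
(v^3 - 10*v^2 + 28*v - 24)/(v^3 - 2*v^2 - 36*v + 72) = (v - 2)/(v + 6)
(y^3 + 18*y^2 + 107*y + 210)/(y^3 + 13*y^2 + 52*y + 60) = (y + 7)/(y + 2)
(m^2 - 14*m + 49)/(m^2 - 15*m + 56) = (m - 7)/(m - 8)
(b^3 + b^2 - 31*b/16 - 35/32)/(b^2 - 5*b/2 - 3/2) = (b^2 + b/2 - 35/16)/(b - 3)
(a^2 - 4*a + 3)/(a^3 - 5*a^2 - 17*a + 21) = (a - 3)/(a^2 - 4*a - 21)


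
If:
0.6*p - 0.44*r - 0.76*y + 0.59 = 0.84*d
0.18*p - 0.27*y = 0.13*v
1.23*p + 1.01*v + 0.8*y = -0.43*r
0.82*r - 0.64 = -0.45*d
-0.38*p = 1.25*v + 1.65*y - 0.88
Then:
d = 14.51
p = -7.06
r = -7.18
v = 24.86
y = -16.67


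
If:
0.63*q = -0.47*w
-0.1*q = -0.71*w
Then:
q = 0.00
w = 0.00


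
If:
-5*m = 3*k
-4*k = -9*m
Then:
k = 0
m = 0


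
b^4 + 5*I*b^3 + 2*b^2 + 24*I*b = b*(b - 2*I)*(b + 3*I)*(b + 4*I)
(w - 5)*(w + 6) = w^2 + w - 30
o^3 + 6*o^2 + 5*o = o*(o + 1)*(o + 5)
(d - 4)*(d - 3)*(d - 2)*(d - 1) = d^4 - 10*d^3 + 35*d^2 - 50*d + 24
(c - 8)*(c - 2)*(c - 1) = c^3 - 11*c^2 + 26*c - 16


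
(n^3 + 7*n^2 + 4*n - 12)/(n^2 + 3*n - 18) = (n^2 + n - 2)/(n - 3)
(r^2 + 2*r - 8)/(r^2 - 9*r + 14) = (r + 4)/(r - 7)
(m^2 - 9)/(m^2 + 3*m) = (m - 3)/m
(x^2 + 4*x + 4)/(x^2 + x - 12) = (x^2 + 4*x + 4)/(x^2 + x - 12)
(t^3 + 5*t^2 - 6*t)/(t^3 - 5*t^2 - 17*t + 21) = t*(t + 6)/(t^2 - 4*t - 21)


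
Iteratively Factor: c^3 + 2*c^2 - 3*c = (c - 1)*(c^2 + 3*c) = c*(c - 1)*(c + 3)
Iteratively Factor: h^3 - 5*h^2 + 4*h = (h - 1)*(h^2 - 4*h) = h*(h - 1)*(h - 4)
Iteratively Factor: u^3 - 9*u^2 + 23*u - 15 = (u - 1)*(u^2 - 8*u + 15) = (u - 5)*(u - 1)*(u - 3)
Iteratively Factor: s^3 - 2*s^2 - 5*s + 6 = (s + 2)*(s^2 - 4*s + 3) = (s - 1)*(s + 2)*(s - 3)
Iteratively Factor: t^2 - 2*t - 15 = (t + 3)*(t - 5)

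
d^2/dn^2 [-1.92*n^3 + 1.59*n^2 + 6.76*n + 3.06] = 3.18 - 11.52*n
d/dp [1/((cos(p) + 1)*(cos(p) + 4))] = (2*cos(p) + 5)*sin(p)/((cos(p) + 1)^2*(cos(p) + 4)^2)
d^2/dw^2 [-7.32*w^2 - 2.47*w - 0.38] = -14.6400000000000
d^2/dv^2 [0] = 0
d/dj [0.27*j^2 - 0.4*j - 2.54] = 0.54*j - 0.4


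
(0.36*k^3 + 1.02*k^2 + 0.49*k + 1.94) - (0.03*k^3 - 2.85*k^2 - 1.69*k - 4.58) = 0.33*k^3 + 3.87*k^2 + 2.18*k + 6.52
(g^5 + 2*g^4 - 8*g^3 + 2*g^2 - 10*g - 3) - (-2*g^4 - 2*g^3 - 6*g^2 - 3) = g^5 + 4*g^4 - 6*g^3 + 8*g^2 - 10*g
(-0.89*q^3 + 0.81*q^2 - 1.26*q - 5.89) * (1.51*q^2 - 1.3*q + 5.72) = -1.3439*q^5 + 2.3801*q^4 - 8.0464*q^3 - 2.6227*q^2 + 0.449800000000001*q - 33.6908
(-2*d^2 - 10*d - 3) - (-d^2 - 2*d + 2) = -d^2 - 8*d - 5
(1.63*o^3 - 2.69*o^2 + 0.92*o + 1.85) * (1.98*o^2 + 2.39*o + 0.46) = 3.2274*o^5 - 1.4305*o^4 - 3.8577*o^3 + 4.6244*o^2 + 4.8447*o + 0.851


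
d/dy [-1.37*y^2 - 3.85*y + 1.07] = -2.74*y - 3.85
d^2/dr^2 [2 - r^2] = -2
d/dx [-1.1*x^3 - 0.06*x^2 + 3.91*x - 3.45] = -3.3*x^2 - 0.12*x + 3.91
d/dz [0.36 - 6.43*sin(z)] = -6.43*cos(z)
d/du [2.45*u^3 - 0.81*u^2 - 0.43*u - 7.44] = 7.35*u^2 - 1.62*u - 0.43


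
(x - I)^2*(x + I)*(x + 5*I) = x^4 + 4*I*x^3 + 6*x^2 + 4*I*x + 5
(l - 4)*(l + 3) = l^2 - l - 12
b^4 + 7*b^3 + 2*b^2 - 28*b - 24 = (b - 2)*(b + 1)*(b + 2)*(b + 6)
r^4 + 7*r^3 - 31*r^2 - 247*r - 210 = (r - 6)*(r + 1)*(r + 5)*(r + 7)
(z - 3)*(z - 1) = z^2 - 4*z + 3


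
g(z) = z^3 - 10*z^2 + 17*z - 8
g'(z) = 3*z^2 - 20*z + 17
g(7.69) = -13.87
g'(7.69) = 40.61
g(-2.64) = -140.98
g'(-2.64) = 90.71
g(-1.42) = -55.17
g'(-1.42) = 51.45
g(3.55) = -28.94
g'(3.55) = -16.19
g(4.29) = -40.16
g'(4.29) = -13.59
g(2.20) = -8.35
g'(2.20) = -12.48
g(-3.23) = -200.94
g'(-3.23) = 112.90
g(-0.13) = -10.38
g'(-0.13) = 19.65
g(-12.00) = -3380.00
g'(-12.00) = 689.00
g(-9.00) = -1700.00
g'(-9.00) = 440.00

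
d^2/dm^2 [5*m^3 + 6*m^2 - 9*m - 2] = 30*m + 12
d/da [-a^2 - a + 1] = -2*a - 1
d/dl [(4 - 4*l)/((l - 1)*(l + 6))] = 4/(l + 6)^2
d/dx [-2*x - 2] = -2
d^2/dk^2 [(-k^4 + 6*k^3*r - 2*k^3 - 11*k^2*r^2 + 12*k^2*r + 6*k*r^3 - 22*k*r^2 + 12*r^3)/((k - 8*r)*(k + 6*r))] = 2*(k^6 - 6*k^5*r - 132*k^4*r^2 + 472*k^3*r^3 + 102*k^3*r^2 + 13680*k^2*r^4 - 1188*k^2*r^3 - 42336*k*r^5 + 17064*k*r^4 + 25920*r^6 - 30384*r^5)/(-k^6 + 6*k^5*r + 132*k^4*r^2 - 568*k^3*r^3 - 6336*k^2*r^4 + 13824*k*r^5 + 110592*r^6)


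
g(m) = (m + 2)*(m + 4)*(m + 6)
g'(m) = (m + 2)*(m + 4) + (m + 2)*(m + 6) + (m + 4)*(m + 6) = 3*m^2 + 24*m + 44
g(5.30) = 767.16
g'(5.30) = 255.47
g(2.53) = 252.33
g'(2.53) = 123.92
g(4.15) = 508.74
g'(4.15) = 195.27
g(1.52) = 146.12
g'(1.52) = 87.41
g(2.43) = 240.13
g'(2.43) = 120.03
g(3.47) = 386.95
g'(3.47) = 163.40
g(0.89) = 97.37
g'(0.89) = 67.74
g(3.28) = 356.71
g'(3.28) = 155.00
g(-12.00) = -480.00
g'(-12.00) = 188.00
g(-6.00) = 0.00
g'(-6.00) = 8.00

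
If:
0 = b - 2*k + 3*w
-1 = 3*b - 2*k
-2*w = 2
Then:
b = -2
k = -5/2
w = -1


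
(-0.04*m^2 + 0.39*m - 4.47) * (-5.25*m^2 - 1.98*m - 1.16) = 0.21*m^4 - 1.9683*m^3 + 22.7417*m^2 + 8.3982*m + 5.1852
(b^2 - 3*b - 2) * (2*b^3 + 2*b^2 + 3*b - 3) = 2*b^5 - 4*b^4 - 7*b^3 - 16*b^2 + 3*b + 6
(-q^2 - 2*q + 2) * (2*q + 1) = -2*q^3 - 5*q^2 + 2*q + 2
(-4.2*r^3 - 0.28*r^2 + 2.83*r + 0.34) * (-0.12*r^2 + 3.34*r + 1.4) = 0.504*r^5 - 13.9944*r^4 - 7.1548*r^3 + 9.0194*r^2 + 5.0976*r + 0.476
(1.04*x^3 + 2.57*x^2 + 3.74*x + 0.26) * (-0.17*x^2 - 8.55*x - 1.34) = -0.1768*x^5 - 9.3289*x^4 - 24.0029*x^3 - 35.465*x^2 - 7.2346*x - 0.3484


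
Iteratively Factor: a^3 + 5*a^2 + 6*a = (a + 3)*(a^2 + 2*a) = a*(a + 3)*(a + 2)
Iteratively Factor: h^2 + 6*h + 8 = (h + 4)*(h + 2)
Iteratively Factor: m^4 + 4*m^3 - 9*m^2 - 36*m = (m + 4)*(m^3 - 9*m) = (m + 3)*(m + 4)*(m^2 - 3*m) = m*(m + 3)*(m + 4)*(m - 3)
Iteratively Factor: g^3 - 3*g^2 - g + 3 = (g + 1)*(g^2 - 4*g + 3) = (g - 1)*(g + 1)*(g - 3)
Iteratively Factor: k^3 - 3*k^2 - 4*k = (k + 1)*(k^2 - 4*k) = (k - 4)*(k + 1)*(k)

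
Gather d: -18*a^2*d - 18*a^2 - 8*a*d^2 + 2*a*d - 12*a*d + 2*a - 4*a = -18*a^2 - 8*a*d^2 - 2*a + d*(-18*a^2 - 10*a)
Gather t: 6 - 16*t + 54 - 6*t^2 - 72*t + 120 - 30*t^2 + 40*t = -36*t^2 - 48*t + 180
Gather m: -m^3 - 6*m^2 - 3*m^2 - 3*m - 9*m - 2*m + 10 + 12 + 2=-m^3 - 9*m^2 - 14*m + 24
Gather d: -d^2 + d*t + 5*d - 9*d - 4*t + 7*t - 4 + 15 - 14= -d^2 + d*(t - 4) + 3*t - 3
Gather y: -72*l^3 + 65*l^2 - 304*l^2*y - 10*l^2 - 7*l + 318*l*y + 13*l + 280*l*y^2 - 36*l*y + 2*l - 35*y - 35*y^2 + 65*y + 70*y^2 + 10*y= -72*l^3 + 55*l^2 + 8*l + y^2*(280*l + 35) + y*(-304*l^2 + 282*l + 40)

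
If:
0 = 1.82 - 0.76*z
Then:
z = 2.39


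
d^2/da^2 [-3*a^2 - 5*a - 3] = -6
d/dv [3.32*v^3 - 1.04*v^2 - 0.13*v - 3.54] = 9.96*v^2 - 2.08*v - 0.13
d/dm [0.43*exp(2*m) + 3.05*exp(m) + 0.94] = (0.86*exp(m) + 3.05)*exp(m)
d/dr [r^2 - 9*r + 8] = 2*r - 9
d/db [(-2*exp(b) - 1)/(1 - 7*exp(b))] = -9*exp(b)/(7*exp(b) - 1)^2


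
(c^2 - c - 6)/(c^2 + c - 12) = (c + 2)/(c + 4)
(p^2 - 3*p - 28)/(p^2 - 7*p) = (p + 4)/p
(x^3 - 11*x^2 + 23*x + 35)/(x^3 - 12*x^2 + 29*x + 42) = (x - 5)/(x - 6)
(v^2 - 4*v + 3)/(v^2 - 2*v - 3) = (v - 1)/(v + 1)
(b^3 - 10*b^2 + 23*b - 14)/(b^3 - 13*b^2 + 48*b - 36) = (b^2 - 9*b + 14)/(b^2 - 12*b + 36)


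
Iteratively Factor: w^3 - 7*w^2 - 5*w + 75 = (w + 3)*(w^2 - 10*w + 25) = (w - 5)*(w + 3)*(w - 5)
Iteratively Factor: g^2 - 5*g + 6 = (g - 3)*(g - 2)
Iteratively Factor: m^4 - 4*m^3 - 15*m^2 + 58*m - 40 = (m - 5)*(m^3 + m^2 - 10*m + 8) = (m - 5)*(m - 2)*(m^2 + 3*m - 4) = (m - 5)*(m - 2)*(m + 4)*(m - 1)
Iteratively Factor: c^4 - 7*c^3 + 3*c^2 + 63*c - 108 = (c - 3)*(c^3 - 4*c^2 - 9*c + 36) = (c - 4)*(c - 3)*(c^2 - 9) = (c - 4)*(c - 3)*(c + 3)*(c - 3)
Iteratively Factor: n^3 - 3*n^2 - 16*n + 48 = (n - 3)*(n^2 - 16) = (n - 3)*(n + 4)*(n - 4)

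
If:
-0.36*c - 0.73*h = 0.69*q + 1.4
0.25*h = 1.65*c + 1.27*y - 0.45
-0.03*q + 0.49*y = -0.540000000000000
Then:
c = -2.89269988412515*y - 2.41521823097721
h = -14.011819235226*y - 17.7404403244496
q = 16.3333333333333*y + 18.0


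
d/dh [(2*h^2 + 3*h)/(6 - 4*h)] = (-4*h^2 + 12*h + 9)/(2*(4*h^2 - 12*h + 9))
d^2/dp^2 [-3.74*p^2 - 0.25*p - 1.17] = -7.48000000000000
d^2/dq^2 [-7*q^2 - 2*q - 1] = -14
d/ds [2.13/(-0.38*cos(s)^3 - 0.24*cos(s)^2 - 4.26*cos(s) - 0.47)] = (2.4282*sin(s)^2 - 1.0224*cos(s) - 11.502)*sin(s)/(0.38*cos(s)^3 + 0.24*cos(s)^2 + 4.26*cos(s) + 0.47)^2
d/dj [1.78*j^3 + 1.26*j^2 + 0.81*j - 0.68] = 5.34*j^2 + 2.52*j + 0.81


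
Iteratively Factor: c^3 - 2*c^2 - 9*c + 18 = (c - 2)*(c^2 - 9) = (c - 2)*(c + 3)*(c - 3)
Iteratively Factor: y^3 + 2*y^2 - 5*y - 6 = (y + 1)*(y^2 + y - 6) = (y + 1)*(y + 3)*(y - 2)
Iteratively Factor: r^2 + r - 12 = (r + 4)*(r - 3)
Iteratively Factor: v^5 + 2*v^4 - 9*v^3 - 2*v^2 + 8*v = (v)*(v^4 + 2*v^3 - 9*v^2 - 2*v + 8) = v*(v - 1)*(v^3 + 3*v^2 - 6*v - 8) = v*(v - 1)*(v + 1)*(v^2 + 2*v - 8) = v*(v - 2)*(v - 1)*(v + 1)*(v + 4)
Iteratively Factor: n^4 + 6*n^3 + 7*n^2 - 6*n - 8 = (n - 1)*(n^3 + 7*n^2 + 14*n + 8) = (n - 1)*(n + 2)*(n^2 + 5*n + 4) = (n - 1)*(n + 2)*(n + 4)*(n + 1)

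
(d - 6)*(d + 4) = d^2 - 2*d - 24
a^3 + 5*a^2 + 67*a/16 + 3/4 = (a + 1/4)*(a + 3/4)*(a + 4)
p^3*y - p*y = p*(p - 1)*(p*y + y)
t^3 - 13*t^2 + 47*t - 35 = (t - 7)*(t - 5)*(t - 1)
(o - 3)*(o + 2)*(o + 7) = o^3 + 6*o^2 - 13*o - 42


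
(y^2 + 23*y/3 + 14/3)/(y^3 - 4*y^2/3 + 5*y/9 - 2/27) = 9*(3*y^2 + 23*y + 14)/(27*y^3 - 36*y^2 + 15*y - 2)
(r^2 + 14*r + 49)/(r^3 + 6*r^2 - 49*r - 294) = (r + 7)/(r^2 - r - 42)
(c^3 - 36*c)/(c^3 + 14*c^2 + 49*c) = (c^2 - 36)/(c^2 + 14*c + 49)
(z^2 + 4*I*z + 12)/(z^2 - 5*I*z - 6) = (z + 6*I)/(z - 3*I)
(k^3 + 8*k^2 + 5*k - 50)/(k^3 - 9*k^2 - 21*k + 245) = (k^2 + 3*k - 10)/(k^2 - 14*k + 49)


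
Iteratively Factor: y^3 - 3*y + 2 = (y + 2)*(y^2 - 2*y + 1) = (y - 1)*(y + 2)*(y - 1)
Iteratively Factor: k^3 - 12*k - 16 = (k + 2)*(k^2 - 2*k - 8) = (k - 4)*(k + 2)*(k + 2)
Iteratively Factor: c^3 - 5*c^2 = (c - 5)*(c^2) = c*(c - 5)*(c)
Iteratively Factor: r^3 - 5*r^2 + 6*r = (r - 3)*(r^2 - 2*r) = (r - 3)*(r - 2)*(r)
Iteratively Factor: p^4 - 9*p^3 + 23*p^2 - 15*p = (p - 1)*(p^3 - 8*p^2 + 15*p) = (p - 5)*(p - 1)*(p^2 - 3*p) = (p - 5)*(p - 3)*(p - 1)*(p)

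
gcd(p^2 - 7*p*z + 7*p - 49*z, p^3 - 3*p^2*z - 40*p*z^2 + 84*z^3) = -p + 7*z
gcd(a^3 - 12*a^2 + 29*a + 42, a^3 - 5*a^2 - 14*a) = a - 7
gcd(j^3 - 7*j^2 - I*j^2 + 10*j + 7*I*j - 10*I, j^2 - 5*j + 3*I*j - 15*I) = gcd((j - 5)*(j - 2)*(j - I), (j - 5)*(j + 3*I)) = j - 5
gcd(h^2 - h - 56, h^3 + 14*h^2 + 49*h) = h + 7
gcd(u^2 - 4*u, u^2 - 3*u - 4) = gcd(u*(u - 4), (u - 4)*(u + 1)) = u - 4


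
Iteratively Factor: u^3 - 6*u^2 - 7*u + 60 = (u - 4)*(u^2 - 2*u - 15) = (u - 5)*(u - 4)*(u + 3)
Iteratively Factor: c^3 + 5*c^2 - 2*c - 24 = (c - 2)*(c^2 + 7*c + 12) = (c - 2)*(c + 4)*(c + 3)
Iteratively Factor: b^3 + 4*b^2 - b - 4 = (b + 1)*(b^2 + 3*b - 4) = (b + 1)*(b + 4)*(b - 1)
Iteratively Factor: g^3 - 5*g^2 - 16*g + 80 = (g - 5)*(g^2 - 16) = (g - 5)*(g - 4)*(g + 4)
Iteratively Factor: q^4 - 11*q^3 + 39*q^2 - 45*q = (q)*(q^3 - 11*q^2 + 39*q - 45) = q*(q - 3)*(q^2 - 8*q + 15) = q*(q - 5)*(q - 3)*(q - 3)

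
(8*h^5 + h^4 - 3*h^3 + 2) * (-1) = -8*h^5 - h^4 + 3*h^3 - 2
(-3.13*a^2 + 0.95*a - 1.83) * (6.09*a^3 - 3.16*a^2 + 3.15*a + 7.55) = -19.0617*a^5 + 15.6763*a^4 - 24.0062*a^3 - 14.8562*a^2 + 1.408*a - 13.8165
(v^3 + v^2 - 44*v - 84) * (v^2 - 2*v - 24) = v^5 - v^4 - 70*v^3 - 20*v^2 + 1224*v + 2016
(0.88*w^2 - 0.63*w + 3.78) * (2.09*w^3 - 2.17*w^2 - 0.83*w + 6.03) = 1.8392*w^5 - 3.2263*w^4 + 8.5369*w^3 - 2.3733*w^2 - 6.9363*w + 22.7934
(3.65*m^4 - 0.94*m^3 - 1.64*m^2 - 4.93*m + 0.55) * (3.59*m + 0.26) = 13.1035*m^5 - 2.4256*m^4 - 6.132*m^3 - 18.1251*m^2 + 0.6927*m + 0.143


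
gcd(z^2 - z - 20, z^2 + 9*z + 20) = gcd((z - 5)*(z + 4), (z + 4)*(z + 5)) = z + 4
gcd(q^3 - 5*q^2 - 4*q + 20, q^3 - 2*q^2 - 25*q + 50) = q^2 - 7*q + 10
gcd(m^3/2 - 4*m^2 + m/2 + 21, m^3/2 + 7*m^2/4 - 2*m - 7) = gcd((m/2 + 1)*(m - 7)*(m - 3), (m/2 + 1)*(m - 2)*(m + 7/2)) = m + 2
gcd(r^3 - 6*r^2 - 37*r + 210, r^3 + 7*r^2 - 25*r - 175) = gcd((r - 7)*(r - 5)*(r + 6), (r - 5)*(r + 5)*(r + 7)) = r - 5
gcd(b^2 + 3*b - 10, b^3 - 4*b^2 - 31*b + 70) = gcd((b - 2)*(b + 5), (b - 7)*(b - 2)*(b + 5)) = b^2 + 3*b - 10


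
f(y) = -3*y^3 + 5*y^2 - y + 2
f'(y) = -9*y^2 + 10*y - 1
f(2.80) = -27.46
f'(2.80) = -43.56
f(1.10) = 2.96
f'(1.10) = -0.89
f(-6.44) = 1017.08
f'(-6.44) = -438.66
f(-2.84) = 113.89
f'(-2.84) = -101.99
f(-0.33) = 2.98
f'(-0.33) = -5.28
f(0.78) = 2.84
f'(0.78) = 1.32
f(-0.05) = 2.06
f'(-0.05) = -1.52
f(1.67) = 0.30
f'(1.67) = -9.40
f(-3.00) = 131.00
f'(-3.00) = -112.00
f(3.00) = -37.00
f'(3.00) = -52.00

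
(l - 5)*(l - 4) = l^2 - 9*l + 20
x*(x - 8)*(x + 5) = x^3 - 3*x^2 - 40*x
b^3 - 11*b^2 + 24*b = b*(b - 8)*(b - 3)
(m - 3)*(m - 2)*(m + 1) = m^3 - 4*m^2 + m + 6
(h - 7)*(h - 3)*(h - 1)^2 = h^4 - 12*h^3 + 42*h^2 - 52*h + 21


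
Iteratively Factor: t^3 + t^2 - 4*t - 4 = (t + 1)*(t^2 - 4) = (t + 1)*(t + 2)*(t - 2)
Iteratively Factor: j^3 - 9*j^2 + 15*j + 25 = (j + 1)*(j^2 - 10*j + 25) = (j - 5)*(j + 1)*(j - 5)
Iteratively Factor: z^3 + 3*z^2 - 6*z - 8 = (z + 4)*(z^2 - z - 2) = (z + 1)*(z + 4)*(z - 2)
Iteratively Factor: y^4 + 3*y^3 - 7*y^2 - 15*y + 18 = (y + 3)*(y^3 - 7*y + 6) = (y + 3)^2*(y^2 - 3*y + 2) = (y - 2)*(y + 3)^2*(y - 1)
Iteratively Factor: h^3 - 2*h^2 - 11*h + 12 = (h + 3)*(h^2 - 5*h + 4) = (h - 4)*(h + 3)*(h - 1)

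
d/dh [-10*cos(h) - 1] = 10*sin(h)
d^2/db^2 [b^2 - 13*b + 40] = 2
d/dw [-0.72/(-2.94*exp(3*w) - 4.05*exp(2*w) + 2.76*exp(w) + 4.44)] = (-6.3504*exp(2*w) - 5.832*exp(w) + 1.9872)*exp(w)/(2.94*exp(3*w) + 4.05*exp(2*w) - 2.76*exp(w) - 4.44)^2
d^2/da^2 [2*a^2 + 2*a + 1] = 4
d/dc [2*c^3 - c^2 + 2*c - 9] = 6*c^2 - 2*c + 2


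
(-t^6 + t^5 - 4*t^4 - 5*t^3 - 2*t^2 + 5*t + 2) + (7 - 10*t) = -t^6 + t^5 - 4*t^4 - 5*t^3 - 2*t^2 - 5*t + 9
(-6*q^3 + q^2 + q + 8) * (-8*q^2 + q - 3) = 48*q^5 - 14*q^4 + 11*q^3 - 66*q^2 + 5*q - 24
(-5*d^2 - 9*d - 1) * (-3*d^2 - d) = 15*d^4 + 32*d^3 + 12*d^2 + d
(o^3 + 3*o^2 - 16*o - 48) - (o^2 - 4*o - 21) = o^3 + 2*o^2 - 12*o - 27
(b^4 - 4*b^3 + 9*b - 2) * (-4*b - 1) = -4*b^5 + 15*b^4 + 4*b^3 - 36*b^2 - b + 2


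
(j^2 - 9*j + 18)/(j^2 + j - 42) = (j - 3)/(j + 7)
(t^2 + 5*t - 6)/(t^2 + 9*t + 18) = (t - 1)/(t + 3)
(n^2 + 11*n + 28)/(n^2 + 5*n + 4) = (n + 7)/(n + 1)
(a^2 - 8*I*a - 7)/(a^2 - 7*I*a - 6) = (a - 7*I)/(a - 6*I)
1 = 1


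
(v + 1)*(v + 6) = v^2 + 7*v + 6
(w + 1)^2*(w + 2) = w^3 + 4*w^2 + 5*w + 2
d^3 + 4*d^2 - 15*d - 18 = (d - 3)*(d + 1)*(d + 6)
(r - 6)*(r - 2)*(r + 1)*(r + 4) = r^4 - 3*r^3 - 24*r^2 + 28*r + 48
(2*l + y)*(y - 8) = 2*l*y - 16*l + y^2 - 8*y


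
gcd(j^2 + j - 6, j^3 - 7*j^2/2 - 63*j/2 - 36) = j + 3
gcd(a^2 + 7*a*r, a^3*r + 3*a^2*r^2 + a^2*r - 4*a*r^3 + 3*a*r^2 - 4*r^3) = 1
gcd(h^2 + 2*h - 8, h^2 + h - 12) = h + 4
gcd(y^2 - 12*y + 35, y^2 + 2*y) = 1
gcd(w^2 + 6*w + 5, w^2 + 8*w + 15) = w + 5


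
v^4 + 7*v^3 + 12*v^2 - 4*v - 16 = (v - 1)*(v + 2)^2*(v + 4)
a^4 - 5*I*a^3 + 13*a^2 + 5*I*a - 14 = (a - 1)*(a + 1)*(a - 7*I)*(a + 2*I)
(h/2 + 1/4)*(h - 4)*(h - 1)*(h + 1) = h^4/2 - 7*h^3/4 - 3*h^2/2 + 7*h/4 + 1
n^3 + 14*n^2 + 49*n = n*(n + 7)^2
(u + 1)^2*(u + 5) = u^3 + 7*u^2 + 11*u + 5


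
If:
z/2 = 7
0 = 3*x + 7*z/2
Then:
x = -49/3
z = 14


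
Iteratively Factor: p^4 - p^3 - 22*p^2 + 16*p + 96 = (p - 4)*(p^3 + 3*p^2 - 10*p - 24) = (p - 4)*(p + 4)*(p^2 - p - 6) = (p - 4)*(p - 3)*(p + 4)*(p + 2)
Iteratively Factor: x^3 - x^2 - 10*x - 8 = (x + 2)*(x^2 - 3*x - 4) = (x - 4)*(x + 2)*(x + 1)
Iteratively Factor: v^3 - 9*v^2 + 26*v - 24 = (v - 2)*(v^2 - 7*v + 12) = (v - 4)*(v - 2)*(v - 3)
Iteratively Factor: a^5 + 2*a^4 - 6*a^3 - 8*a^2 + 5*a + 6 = (a - 2)*(a^4 + 4*a^3 + 2*a^2 - 4*a - 3) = (a - 2)*(a + 1)*(a^3 + 3*a^2 - a - 3) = (a - 2)*(a + 1)*(a + 3)*(a^2 - 1) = (a - 2)*(a + 1)^2*(a + 3)*(a - 1)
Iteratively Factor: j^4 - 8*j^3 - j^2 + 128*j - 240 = (j - 3)*(j^3 - 5*j^2 - 16*j + 80) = (j - 4)*(j - 3)*(j^2 - j - 20) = (j - 5)*(j - 4)*(j - 3)*(j + 4)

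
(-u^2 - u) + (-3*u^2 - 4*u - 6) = -4*u^2 - 5*u - 6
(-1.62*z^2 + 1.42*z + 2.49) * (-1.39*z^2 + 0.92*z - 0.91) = 2.2518*z^4 - 3.4642*z^3 - 0.6805*z^2 + 0.9986*z - 2.2659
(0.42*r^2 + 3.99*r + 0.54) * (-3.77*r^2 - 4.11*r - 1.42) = -1.5834*r^4 - 16.7685*r^3 - 19.0311*r^2 - 7.8852*r - 0.7668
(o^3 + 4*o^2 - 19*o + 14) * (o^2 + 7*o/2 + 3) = o^5 + 15*o^4/2 - 2*o^3 - 81*o^2/2 - 8*o + 42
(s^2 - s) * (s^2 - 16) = s^4 - s^3 - 16*s^2 + 16*s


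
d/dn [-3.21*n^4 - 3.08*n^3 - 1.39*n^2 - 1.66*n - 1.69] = -12.84*n^3 - 9.24*n^2 - 2.78*n - 1.66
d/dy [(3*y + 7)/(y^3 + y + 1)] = (3*y^3 + 3*y - (3*y + 7)*(3*y^2 + 1) + 3)/(y^3 + y + 1)^2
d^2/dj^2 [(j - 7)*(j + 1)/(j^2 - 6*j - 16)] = 18*(3*j^2 - 18*j + 52)/(j^6 - 18*j^5 + 60*j^4 + 360*j^3 - 960*j^2 - 4608*j - 4096)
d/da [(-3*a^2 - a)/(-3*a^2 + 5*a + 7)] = (-18*a^2 - 42*a - 7)/(9*a^4 - 30*a^3 - 17*a^2 + 70*a + 49)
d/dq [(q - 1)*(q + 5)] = 2*q + 4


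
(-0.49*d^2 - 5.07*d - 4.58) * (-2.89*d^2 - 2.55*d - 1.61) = 1.4161*d^4 + 15.9018*d^3 + 26.9536*d^2 + 19.8417*d + 7.3738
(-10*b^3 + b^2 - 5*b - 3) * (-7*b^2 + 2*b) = 70*b^5 - 27*b^4 + 37*b^3 + 11*b^2 - 6*b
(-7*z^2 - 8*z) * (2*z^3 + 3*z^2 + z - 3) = -14*z^5 - 37*z^4 - 31*z^3 + 13*z^2 + 24*z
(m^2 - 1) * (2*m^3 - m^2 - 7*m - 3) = 2*m^5 - m^4 - 9*m^3 - 2*m^2 + 7*m + 3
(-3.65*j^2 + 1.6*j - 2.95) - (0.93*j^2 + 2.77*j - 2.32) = -4.58*j^2 - 1.17*j - 0.63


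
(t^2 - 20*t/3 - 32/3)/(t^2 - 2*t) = (3*t^2 - 20*t - 32)/(3*t*(t - 2))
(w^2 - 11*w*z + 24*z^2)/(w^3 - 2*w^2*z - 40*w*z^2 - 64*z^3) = (w - 3*z)/(w^2 + 6*w*z + 8*z^2)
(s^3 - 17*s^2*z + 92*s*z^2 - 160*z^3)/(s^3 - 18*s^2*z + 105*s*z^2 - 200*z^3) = (-s + 4*z)/(-s + 5*z)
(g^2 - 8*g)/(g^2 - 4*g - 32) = g/(g + 4)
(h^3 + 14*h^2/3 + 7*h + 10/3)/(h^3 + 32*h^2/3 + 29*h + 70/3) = (h + 1)/(h + 7)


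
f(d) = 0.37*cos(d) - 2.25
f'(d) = -0.37*sin(d)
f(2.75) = -2.59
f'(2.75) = -0.14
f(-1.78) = -2.33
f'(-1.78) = 0.36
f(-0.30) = -1.90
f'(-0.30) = 0.11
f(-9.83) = -2.59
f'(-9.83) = -0.15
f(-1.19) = -2.11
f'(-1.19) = 0.34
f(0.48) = -1.92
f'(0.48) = -0.17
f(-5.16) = -2.09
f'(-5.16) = -0.33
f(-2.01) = -2.41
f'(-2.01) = 0.33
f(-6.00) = -1.89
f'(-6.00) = -0.10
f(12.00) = -1.94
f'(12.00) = 0.20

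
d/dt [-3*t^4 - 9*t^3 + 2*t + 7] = -12*t^3 - 27*t^2 + 2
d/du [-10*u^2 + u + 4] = 1 - 20*u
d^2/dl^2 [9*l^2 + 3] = 18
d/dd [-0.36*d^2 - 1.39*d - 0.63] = -0.72*d - 1.39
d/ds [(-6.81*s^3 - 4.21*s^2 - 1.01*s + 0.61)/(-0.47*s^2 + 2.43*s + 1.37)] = (3.2007*s^4 - 33.0966*s^3 - 38.6941*s^2 - 10.962*s - 2.866)/(0.2209*s^4 - 2.2842*s^3 + 4.6171*s^2 + 6.6582*s + 1.8769)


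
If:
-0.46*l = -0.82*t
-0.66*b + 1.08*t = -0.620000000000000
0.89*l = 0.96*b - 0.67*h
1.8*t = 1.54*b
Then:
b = -2.35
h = 1.39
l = -3.58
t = -2.01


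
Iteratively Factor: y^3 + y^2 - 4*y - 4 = (y + 1)*(y^2 - 4) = (y + 1)*(y + 2)*(y - 2)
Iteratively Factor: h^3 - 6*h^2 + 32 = (h - 4)*(h^2 - 2*h - 8) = (h - 4)^2*(h + 2)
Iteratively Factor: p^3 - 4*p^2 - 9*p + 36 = (p - 4)*(p^2 - 9) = (p - 4)*(p + 3)*(p - 3)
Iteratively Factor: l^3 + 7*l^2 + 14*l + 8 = (l + 2)*(l^2 + 5*l + 4) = (l + 2)*(l + 4)*(l + 1)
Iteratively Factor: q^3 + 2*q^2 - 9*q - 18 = (q + 2)*(q^2 - 9) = (q - 3)*(q + 2)*(q + 3)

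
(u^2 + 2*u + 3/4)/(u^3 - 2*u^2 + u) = (u^2 + 2*u + 3/4)/(u*(u^2 - 2*u + 1))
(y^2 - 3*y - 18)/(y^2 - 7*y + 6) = (y + 3)/(y - 1)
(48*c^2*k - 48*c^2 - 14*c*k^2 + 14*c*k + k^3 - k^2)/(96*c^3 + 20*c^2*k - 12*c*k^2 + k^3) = (k - 1)/(2*c + k)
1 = 1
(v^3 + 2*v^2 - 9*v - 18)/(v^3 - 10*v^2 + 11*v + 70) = (v^2 - 9)/(v^2 - 12*v + 35)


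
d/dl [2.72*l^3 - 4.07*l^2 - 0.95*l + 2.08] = 8.16*l^2 - 8.14*l - 0.95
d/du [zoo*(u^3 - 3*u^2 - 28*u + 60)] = zoo*(u^2 + u + 1)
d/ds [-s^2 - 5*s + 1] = -2*s - 5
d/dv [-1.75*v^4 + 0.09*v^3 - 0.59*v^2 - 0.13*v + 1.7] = -7.0*v^3 + 0.27*v^2 - 1.18*v - 0.13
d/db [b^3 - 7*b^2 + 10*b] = 3*b^2 - 14*b + 10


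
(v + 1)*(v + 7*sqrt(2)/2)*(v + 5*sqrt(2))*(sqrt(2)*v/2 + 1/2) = sqrt(2)*v^4/2 + sqrt(2)*v^3/2 + 9*v^3 + 9*v^2 + 87*sqrt(2)*v^2/4 + 35*v/2 + 87*sqrt(2)*v/4 + 35/2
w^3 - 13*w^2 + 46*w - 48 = (w - 8)*(w - 3)*(w - 2)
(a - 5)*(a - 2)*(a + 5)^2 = a^4 + 3*a^3 - 35*a^2 - 75*a + 250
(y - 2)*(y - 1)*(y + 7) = y^3 + 4*y^2 - 19*y + 14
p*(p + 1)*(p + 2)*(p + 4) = p^4 + 7*p^3 + 14*p^2 + 8*p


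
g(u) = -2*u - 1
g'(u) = -2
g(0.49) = -1.98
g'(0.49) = -2.00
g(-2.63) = 4.26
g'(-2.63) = -2.00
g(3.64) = -8.28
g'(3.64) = -2.00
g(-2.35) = 3.70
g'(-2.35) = -2.00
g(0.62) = -2.24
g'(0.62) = -2.00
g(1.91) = -4.82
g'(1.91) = -2.00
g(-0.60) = 0.20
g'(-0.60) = -2.00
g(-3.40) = 5.80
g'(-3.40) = -2.00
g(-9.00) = 17.00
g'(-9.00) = -2.00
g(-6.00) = 11.00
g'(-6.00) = -2.00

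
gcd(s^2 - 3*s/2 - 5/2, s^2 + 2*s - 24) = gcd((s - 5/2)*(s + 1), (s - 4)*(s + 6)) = 1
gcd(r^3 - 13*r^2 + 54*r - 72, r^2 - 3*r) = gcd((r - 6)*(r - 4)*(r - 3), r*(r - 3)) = r - 3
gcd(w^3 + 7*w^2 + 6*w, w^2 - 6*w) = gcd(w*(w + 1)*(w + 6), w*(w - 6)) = w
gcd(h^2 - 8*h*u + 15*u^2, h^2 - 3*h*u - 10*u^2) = -h + 5*u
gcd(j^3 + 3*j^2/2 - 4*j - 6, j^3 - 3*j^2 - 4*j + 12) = j^2 - 4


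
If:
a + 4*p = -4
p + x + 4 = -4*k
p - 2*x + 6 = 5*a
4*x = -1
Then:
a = 22/21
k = -209/336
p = -53/42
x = -1/4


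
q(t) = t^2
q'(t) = 2*t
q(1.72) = 2.96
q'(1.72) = 3.44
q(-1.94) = 3.76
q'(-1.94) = -3.88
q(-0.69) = 0.48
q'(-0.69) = -1.38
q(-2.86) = 8.18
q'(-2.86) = -5.72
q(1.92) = 3.69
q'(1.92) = 3.84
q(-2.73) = 7.45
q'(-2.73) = -5.46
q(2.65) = 7.02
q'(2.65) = 5.30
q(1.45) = 2.10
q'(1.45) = 2.90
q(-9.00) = 81.00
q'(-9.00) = -18.00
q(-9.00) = 81.00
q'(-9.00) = -18.00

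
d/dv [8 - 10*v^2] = -20*v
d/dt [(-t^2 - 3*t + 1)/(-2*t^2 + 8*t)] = (-7*t^2/2 + t - 2)/(t^2*(t^2 - 8*t + 16))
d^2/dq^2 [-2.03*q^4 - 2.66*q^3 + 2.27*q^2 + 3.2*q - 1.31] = -24.36*q^2 - 15.96*q + 4.54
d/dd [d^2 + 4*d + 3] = 2*d + 4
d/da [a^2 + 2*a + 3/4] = 2*a + 2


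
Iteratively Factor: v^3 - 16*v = (v - 4)*(v^2 + 4*v) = v*(v - 4)*(v + 4)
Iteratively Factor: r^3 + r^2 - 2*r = (r - 1)*(r^2 + 2*r) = r*(r - 1)*(r + 2)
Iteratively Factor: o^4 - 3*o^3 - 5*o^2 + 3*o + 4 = (o + 1)*(o^3 - 4*o^2 - o + 4) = (o - 1)*(o + 1)*(o^2 - 3*o - 4) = (o - 4)*(o - 1)*(o + 1)*(o + 1)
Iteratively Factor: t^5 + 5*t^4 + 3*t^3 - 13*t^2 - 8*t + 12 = (t + 2)*(t^4 + 3*t^3 - 3*t^2 - 7*t + 6) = (t - 1)*(t + 2)*(t^3 + 4*t^2 + t - 6) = (t - 1)*(t + 2)*(t + 3)*(t^2 + t - 2) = (t - 1)^2*(t + 2)*(t + 3)*(t + 2)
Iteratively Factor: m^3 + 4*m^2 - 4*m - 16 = (m + 2)*(m^2 + 2*m - 8) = (m + 2)*(m + 4)*(m - 2)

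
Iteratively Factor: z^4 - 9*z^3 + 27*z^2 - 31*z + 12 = (z - 1)*(z^3 - 8*z^2 + 19*z - 12) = (z - 3)*(z - 1)*(z^2 - 5*z + 4) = (z - 4)*(z - 3)*(z - 1)*(z - 1)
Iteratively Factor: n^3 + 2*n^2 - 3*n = (n)*(n^2 + 2*n - 3) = n*(n - 1)*(n + 3)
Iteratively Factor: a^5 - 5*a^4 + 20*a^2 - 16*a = (a - 2)*(a^4 - 3*a^3 - 6*a^2 + 8*a) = (a - 2)*(a - 1)*(a^3 - 2*a^2 - 8*a) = (a - 4)*(a - 2)*(a - 1)*(a^2 + 2*a) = (a - 4)*(a - 2)*(a - 1)*(a + 2)*(a)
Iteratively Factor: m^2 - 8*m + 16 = (m - 4)*(m - 4)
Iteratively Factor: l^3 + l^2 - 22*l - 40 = (l - 5)*(l^2 + 6*l + 8) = (l - 5)*(l + 2)*(l + 4)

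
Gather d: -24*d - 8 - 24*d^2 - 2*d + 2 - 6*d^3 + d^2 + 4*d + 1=-6*d^3 - 23*d^2 - 22*d - 5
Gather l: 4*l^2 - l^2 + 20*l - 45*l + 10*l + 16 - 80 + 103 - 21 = 3*l^2 - 15*l + 18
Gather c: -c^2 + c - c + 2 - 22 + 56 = 36 - c^2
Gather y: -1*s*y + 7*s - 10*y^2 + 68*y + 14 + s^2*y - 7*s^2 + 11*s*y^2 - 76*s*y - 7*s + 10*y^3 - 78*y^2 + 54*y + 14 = -7*s^2 + 10*y^3 + y^2*(11*s - 88) + y*(s^2 - 77*s + 122) + 28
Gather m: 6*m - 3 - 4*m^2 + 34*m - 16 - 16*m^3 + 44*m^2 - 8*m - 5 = -16*m^3 + 40*m^2 + 32*m - 24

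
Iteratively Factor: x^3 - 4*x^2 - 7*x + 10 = (x + 2)*(x^2 - 6*x + 5) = (x - 1)*(x + 2)*(x - 5)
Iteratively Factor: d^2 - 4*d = (d - 4)*(d)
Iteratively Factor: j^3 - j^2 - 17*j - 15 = (j + 3)*(j^2 - 4*j - 5) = (j + 1)*(j + 3)*(j - 5)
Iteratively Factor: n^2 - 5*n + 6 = (n - 2)*(n - 3)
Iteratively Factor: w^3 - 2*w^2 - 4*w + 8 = (w - 2)*(w^2 - 4) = (w - 2)^2*(w + 2)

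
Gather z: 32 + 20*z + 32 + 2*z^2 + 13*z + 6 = 2*z^2 + 33*z + 70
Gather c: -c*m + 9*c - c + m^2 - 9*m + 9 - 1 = c*(8 - m) + m^2 - 9*m + 8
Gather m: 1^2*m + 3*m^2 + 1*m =3*m^2 + 2*m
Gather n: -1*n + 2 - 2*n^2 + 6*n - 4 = -2*n^2 + 5*n - 2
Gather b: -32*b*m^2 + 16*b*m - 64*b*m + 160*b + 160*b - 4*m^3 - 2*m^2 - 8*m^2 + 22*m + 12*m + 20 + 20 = b*(-32*m^2 - 48*m + 320) - 4*m^3 - 10*m^2 + 34*m + 40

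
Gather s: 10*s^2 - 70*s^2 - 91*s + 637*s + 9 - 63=-60*s^2 + 546*s - 54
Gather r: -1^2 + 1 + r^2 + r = r^2 + r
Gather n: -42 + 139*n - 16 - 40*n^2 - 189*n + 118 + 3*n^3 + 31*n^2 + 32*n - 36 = 3*n^3 - 9*n^2 - 18*n + 24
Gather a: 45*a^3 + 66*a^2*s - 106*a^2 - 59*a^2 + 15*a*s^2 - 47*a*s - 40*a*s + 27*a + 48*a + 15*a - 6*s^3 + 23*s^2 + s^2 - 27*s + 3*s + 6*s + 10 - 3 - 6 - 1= 45*a^3 + a^2*(66*s - 165) + a*(15*s^2 - 87*s + 90) - 6*s^3 + 24*s^2 - 18*s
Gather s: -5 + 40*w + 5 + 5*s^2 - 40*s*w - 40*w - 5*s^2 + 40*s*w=0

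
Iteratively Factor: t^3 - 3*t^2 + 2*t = (t)*(t^2 - 3*t + 2) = t*(t - 1)*(t - 2)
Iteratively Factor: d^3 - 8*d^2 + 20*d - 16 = (d - 4)*(d^2 - 4*d + 4) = (d - 4)*(d - 2)*(d - 2)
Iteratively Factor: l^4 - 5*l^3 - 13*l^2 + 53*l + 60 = (l - 4)*(l^3 - l^2 - 17*l - 15) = (l - 4)*(l + 1)*(l^2 - 2*l - 15) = (l - 4)*(l + 1)*(l + 3)*(l - 5)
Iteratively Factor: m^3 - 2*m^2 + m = (m)*(m^2 - 2*m + 1) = m*(m - 1)*(m - 1)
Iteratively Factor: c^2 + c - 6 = (c + 3)*(c - 2)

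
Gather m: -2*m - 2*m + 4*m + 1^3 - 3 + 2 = 0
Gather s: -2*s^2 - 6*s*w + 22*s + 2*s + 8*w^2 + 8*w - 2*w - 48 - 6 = -2*s^2 + s*(24 - 6*w) + 8*w^2 + 6*w - 54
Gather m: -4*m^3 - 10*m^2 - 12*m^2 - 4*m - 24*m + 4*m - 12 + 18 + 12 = -4*m^3 - 22*m^2 - 24*m + 18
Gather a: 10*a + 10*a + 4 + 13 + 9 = 20*a + 26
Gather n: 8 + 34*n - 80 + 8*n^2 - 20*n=8*n^2 + 14*n - 72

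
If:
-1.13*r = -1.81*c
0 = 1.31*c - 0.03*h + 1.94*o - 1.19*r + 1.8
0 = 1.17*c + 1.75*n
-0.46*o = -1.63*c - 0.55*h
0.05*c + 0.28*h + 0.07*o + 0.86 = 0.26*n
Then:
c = 1.09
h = -3.78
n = -0.73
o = -0.65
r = 1.75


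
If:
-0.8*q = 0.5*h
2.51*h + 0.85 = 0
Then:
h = -0.34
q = 0.21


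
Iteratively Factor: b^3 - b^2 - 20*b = (b - 5)*(b^2 + 4*b) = (b - 5)*(b + 4)*(b)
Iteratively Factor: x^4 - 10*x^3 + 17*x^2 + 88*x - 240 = (x + 3)*(x^3 - 13*x^2 + 56*x - 80) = (x - 4)*(x + 3)*(x^2 - 9*x + 20) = (x - 5)*(x - 4)*(x + 3)*(x - 4)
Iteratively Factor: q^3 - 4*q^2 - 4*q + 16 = (q - 2)*(q^2 - 2*q - 8) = (q - 4)*(q - 2)*(q + 2)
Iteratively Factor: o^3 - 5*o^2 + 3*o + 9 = (o + 1)*(o^2 - 6*o + 9) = (o - 3)*(o + 1)*(o - 3)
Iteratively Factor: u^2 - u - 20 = (u + 4)*(u - 5)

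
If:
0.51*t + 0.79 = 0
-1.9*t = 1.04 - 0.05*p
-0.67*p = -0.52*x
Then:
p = -38.06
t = -1.55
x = -49.04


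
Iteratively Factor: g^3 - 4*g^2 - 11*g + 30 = (g - 2)*(g^2 - 2*g - 15) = (g - 5)*(g - 2)*(g + 3)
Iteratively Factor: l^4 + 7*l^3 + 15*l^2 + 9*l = (l + 1)*(l^3 + 6*l^2 + 9*l) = (l + 1)*(l + 3)*(l^2 + 3*l) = l*(l + 1)*(l + 3)*(l + 3)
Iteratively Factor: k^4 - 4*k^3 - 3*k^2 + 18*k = (k)*(k^3 - 4*k^2 - 3*k + 18) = k*(k - 3)*(k^2 - k - 6) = k*(k - 3)*(k + 2)*(k - 3)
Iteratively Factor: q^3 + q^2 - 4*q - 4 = (q - 2)*(q^2 + 3*q + 2) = (q - 2)*(q + 2)*(q + 1)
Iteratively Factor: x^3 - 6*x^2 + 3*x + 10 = (x - 5)*(x^2 - x - 2) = (x - 5)*(x - 2)*(x + 1)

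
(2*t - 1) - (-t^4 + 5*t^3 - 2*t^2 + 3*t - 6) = t^4 - 5*t^3 + 2*t^2 - t + 5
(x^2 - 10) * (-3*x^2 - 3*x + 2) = -3*x^4 - 3*x^3 + 32*x^2 + 30*x - 20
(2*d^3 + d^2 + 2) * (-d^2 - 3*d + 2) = -2*d^5 - 7*d^4 + d^3 - 6*d + 4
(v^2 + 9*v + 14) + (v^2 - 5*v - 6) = 2*v^2 + 4*v + 8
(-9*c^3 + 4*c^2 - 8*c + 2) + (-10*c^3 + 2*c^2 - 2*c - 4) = -19*c^3 + 6*c^2 - 10*c - 2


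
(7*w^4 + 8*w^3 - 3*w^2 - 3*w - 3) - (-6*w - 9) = 7*w^4 + 8*w^3 - 3*w^2 + 3*w + 6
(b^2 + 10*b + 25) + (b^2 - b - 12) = 2*b^2 + 9*b + 13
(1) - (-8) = 9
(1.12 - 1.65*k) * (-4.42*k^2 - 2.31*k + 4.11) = 7.293*k^3 - 1.1389*k^2 - 9.3687*k + 4.6032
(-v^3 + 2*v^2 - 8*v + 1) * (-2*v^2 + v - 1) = 2*v^5 - 5*v^4 + 19*v^3 - 12*v^2 + 9*v - 1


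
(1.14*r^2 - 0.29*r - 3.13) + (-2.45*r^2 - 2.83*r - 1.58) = -1.31*r^2 - 3.12*r - 4.71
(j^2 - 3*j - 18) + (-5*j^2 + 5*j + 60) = -4*j^2 + 2*j + 42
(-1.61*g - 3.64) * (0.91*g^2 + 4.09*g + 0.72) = -1.4651*g^3 - 9.8973*g^2 - 16.0468*g - 2.6208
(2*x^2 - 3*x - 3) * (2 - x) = -2*x^3 + 7*x^2 - 3*x - 6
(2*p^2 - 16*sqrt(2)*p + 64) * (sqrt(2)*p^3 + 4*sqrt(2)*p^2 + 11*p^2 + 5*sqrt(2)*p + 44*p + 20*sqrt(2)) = 2*sqrt(2)*p^5 - 10*p^4 + 8*sqrt(2)*p^4 - 102*sqrt(2)*p^3 - 40*p^3 - 408*sqrt(2)*p^2 + 544*p^2 + 320*sqrt(2)*p + 2176*p + 1280*sqrt(2)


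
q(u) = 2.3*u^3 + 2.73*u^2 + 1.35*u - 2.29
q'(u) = 6.9*u^2 + 5.46*u + 1.35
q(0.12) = -2.08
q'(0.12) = 2.10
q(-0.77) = -2.76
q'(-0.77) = 1.24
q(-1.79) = -9.15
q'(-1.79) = 13.68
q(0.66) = 0.45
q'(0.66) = 7.96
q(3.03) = 90.85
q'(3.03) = 81.24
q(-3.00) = -43.87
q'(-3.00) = 47.07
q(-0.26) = -2.50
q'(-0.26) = 0.40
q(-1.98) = -12.11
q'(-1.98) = 17.59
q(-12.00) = -3599.77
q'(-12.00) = 929.43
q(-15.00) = -7170.79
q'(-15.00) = 1471.95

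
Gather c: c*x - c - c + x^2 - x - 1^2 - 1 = c*(x - 2) + x^2 - x - 2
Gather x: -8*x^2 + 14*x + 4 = -8*x^2 + 14*x + 4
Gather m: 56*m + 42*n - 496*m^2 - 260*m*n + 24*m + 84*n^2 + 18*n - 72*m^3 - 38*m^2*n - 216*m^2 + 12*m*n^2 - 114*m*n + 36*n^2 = -72*m^3 + m^2*(-38*n - 712) + m*(12*n^2 - 374*n + 80) + 120*n^2 + 60*n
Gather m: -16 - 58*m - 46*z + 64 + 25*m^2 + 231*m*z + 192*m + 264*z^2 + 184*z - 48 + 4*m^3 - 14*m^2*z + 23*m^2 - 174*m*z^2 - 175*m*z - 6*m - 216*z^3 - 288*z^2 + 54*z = 4*m^3 + m^2*(48 - 14*z) + m*(-174*z^2 + 56*z + 128) - 216*z^3 - 24*z^2 + 192*z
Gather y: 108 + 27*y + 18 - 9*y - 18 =18*y + 108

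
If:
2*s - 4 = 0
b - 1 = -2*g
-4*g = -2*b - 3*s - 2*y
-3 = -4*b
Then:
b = 3/4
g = 1/8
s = 2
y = -7/2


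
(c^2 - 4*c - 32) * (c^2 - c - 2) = c^4 - 5*c^3 - 30*c^2 + 40*c + 64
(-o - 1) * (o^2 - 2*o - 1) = -o^3 + o^2 + 3*o + 1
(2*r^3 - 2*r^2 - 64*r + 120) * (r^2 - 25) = 2*r^5 - 2*r^4 - 114*r^3 + 170*r^2 + 1600*r - 3000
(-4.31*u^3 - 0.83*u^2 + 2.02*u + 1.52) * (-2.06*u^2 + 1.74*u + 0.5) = 8.8786*u^5 - 5.7896*u^4 - 7.7604*u^3 - 0.0314000000000001*u^2 + 3.6548*u + 0.76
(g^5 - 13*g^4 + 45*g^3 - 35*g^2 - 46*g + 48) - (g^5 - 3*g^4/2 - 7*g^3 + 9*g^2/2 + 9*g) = -23*g^4/2 + 52*g^3 - 79*g^2/2 - 55*g + 48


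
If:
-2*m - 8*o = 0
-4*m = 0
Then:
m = 0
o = 0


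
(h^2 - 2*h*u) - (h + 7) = h^2 - 2*h*u - h - 7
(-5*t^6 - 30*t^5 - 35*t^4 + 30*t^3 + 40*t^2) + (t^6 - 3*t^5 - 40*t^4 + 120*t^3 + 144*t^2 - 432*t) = -4*t^6 - 33*t^5 - 75*t^4 + 150*t^3 + 184*t^2 - 432*t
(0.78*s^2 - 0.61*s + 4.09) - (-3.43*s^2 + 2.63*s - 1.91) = 4.21*s^2 - 3.24*s + 6.0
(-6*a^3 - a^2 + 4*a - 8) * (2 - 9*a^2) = 54*a^5 + 9*a^4 - 48*a^3 + 70*a^2 + 8*a - 16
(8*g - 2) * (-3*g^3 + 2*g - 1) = -24*g^4 + 6*g^3 + 16*g^2 - 12*g + 2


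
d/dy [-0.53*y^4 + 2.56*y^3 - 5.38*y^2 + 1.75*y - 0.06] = -2.12*y^3 + 7.68*y^2 - 10.76*y + 1.75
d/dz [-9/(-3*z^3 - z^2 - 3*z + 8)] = 9*(-9*z^2 - 2*z - 3)/(3*z^3 + z^2 + 3*z - 8)^2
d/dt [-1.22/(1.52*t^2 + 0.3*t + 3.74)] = (3.7088*t + 0.366)/(1.52*t^2 + 0.3*t + 3.74)^2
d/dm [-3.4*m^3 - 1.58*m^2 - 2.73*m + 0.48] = -10.2*m^2 - 3.16*m - 2.73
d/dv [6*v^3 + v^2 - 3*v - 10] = 18*v^2 + 2*v - 3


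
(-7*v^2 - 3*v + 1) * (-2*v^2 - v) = 14*v^4 + 13*v^3 + v^2 - v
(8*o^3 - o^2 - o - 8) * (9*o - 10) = 72*o^4 - 89*o^3 + o^2 - 62*o + 80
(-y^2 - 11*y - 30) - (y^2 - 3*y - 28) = -2*y^2 - 8*y - 2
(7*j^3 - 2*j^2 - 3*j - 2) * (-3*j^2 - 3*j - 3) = -21*j^5 - 15*j^4 - 6*j^3 + 21*j^2 + 15*j + 6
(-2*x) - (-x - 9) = 9 - x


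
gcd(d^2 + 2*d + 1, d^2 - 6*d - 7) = d + 1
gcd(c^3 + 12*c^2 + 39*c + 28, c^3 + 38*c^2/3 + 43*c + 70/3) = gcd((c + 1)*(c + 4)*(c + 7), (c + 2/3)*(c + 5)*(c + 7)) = c + 7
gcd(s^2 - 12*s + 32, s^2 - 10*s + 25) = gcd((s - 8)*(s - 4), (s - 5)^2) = 1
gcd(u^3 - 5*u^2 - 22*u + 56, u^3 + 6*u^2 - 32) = u^2 + 2*u - 8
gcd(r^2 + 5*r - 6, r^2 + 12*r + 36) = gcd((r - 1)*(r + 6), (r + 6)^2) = r + 6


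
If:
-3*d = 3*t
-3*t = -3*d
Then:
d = 0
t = 0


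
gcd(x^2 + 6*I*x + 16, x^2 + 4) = x - 2*I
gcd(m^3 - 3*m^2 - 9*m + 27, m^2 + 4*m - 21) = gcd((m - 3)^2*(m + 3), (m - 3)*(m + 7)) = m - 3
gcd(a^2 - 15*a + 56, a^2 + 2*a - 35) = 1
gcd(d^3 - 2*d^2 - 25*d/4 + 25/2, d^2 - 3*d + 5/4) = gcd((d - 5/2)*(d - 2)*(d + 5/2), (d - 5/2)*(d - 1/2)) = d - 5/2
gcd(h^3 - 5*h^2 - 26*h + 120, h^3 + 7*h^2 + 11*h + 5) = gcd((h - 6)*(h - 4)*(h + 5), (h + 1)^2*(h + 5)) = h + 5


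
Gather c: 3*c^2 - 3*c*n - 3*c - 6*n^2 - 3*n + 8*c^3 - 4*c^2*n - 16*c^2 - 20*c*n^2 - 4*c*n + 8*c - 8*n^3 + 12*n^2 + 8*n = 8*c^3 + c^2*(-4*n - 13) + c*(-20*n^2 - 7*n + 5) - 8*n^3 + 6*n^2 + 5*n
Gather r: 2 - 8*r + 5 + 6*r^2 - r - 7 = 6*r^2 - 9*r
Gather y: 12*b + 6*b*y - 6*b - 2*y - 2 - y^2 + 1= 6*b - y^2 + y*(6*b - 2) - 1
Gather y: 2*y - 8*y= -6*y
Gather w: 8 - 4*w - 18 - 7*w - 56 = -11*w - 66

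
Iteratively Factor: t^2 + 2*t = (t)*(t + 2)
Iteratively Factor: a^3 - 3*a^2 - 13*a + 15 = (a - 1)*(a^2 - 2*a - 15) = (a - 5)*(a - 1)*(a + 3)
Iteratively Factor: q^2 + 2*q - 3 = (q - 1)*(q + 3)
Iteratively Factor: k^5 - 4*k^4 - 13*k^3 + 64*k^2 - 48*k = (k - 4)*(k^4 - 13*k^2 + 12*k) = (k - 4)*(k - 3)*(k^3 + 3*k^2 - 4*k) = k*(k - 4)*(k - 3)*(k^2 + 3*k - 4) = k*(k - 4)*(k - 3)*(k - 1)*(k + 4)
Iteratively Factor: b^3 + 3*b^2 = (b + 3)*(b^2) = b*(b + 3)*(b)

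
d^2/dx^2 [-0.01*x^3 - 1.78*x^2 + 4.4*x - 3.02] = -0.06*x - 3.56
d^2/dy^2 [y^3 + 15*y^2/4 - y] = 6*y + 15/2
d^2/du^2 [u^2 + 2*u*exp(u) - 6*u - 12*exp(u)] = 2*u*exp(u) - 8*exp(u) + 2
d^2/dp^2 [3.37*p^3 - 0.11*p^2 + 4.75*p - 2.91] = 20.22*p - 0.22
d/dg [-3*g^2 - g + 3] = -6*g - 1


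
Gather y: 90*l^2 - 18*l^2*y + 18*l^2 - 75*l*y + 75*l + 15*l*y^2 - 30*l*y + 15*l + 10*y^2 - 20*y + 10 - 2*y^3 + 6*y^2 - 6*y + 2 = 108*l^2 + 90*l - 2*y^3 + y^2*(15*l + 16) + y*(-18*l^2 - 105*l - 26) + 12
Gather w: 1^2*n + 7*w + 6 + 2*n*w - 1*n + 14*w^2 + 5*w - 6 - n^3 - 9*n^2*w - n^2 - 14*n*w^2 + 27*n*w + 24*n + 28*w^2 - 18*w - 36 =-n^3 - n^2 + 24*n + w^2*(42 - 14*n) + w*(-9*n^2 + 29*n - 6) - 36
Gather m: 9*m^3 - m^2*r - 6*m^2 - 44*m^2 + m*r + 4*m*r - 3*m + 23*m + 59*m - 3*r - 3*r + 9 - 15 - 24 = 9*m^3 + m^2*(-r - 50) + m*(5*r + 79) - 6*r - 30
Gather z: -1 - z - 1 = -z - 2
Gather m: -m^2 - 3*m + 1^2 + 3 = -m^2 - 3*m + 4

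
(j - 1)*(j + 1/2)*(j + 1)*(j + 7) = j^4 + 15*j^3/2 + 5*j^2/2 - 15*j/2 - 7/2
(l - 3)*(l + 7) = l^2 + 4*l - 21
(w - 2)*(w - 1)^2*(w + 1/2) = w^4 - 7*w^3/2 + 3*w^2 + w/2 - 1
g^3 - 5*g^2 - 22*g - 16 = (g - 8)*(g + 1)*(g + 2)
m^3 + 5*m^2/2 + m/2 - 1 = (m - 1/2)*(m + 1)*(m + 2)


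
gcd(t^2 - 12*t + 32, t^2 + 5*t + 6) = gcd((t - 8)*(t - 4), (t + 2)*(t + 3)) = 1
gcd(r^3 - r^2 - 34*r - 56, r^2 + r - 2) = r + 2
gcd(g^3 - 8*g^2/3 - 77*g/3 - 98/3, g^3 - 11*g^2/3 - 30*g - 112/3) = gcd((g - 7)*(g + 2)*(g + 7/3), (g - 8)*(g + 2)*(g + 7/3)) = g^2 + 13*g/3 + 14/3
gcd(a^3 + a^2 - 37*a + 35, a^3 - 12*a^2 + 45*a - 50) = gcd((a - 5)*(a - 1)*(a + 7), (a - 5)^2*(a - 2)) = a - 5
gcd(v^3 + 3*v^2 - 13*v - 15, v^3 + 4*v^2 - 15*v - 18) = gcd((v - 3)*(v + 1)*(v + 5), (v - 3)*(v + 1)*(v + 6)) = v^2 - 2*v - 3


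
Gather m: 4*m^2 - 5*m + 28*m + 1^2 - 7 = 4*m^2 + 23*m - 6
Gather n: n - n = 0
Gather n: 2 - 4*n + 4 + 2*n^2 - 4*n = 2*n^2 - 8*n + 6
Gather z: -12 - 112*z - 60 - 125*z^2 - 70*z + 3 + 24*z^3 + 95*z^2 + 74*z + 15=24*z^3 - 30*z^2 - 108*z - 54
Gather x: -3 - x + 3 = -x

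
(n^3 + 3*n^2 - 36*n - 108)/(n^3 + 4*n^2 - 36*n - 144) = (n + 3)/(n + 4)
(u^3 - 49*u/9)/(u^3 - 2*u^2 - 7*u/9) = (3*u + 7)/(3*u + 1)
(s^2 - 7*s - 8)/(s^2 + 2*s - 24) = (s^2 - 7*s - 8)/(s^2 + 2*s - 24)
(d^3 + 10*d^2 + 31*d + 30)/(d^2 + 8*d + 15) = d + 2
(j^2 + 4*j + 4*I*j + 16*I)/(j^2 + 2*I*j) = (j^2 + 4*j*(1 + I) + 16*I)/(j*(j + 2*I))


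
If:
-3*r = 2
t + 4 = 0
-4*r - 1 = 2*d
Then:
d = 5/6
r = -2/3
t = -4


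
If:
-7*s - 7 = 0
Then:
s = -1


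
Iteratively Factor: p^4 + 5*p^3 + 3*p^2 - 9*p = (p + 3)*(p^3 + 2*p^2 - 3*p) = (p + 3)^2*(p^2 - p) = (p - 1)*(p + 3)^2*(p)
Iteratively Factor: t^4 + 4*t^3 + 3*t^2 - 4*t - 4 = (t - 1)*(t^3 + 5*t^2 + 8*t + 4) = (t - 1)*(t + 2)*(t^2 + 3*t + 2) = (t - 1)*(t + 1)*(t + 2)*(t + 2)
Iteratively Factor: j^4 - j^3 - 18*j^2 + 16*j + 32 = (j + 4)*(j^3 - 5*j^2 + 2*j + 8) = (j - 2)*(j + 4)*(j^2 - 3*j - 4) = (j - 2)*(j + 1)*(j + 4)*(j - 4)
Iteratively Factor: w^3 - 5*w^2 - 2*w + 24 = (w - 4)*(w^2 - w - 6) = (w - 4)*(w - 3)*(w + 2)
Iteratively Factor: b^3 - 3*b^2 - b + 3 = (b - 3)*(b^2 - 1) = (b - 3)*(b + 1)*(b - 1)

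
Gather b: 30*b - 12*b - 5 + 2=18*b - 3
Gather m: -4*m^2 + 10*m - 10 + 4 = -4*m^2 + 10*m - 6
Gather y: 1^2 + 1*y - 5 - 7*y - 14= -6*y - 18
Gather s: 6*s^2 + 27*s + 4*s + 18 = 6*s^2 + 31*s + 18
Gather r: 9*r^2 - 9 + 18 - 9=9*r^2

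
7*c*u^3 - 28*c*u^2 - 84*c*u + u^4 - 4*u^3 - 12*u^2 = u*(7*c + u)*(u - 6)*(u + 2)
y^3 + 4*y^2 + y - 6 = (y - 1)*(y + 2)*(y + 3)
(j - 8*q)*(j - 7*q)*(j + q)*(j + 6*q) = j^4 - 8*j^3*q - 43*j^2*q^2 + 302*j*q^3 + 336*q^4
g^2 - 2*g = g*(g - 2)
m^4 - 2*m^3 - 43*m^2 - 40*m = m*(m - 8)*(m + 1)*(m + 5)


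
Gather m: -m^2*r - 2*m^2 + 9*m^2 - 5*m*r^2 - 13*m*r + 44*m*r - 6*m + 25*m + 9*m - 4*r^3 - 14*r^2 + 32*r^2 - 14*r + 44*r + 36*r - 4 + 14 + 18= m^2*(7 - r) + m*(-5*r^2 + 31*r + 28) - 4*r^3 + 18*r^2 + 66*r + 28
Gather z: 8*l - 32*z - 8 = 8*l - 32*z - 8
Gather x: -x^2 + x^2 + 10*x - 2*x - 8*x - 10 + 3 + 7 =0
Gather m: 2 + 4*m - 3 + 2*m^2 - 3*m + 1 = 2*m^2 + m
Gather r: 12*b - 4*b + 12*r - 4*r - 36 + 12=8*b + 8*r - 24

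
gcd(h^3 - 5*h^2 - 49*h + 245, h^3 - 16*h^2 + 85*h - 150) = h - 5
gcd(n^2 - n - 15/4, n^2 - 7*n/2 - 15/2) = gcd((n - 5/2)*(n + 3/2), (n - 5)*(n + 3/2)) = n + 3/2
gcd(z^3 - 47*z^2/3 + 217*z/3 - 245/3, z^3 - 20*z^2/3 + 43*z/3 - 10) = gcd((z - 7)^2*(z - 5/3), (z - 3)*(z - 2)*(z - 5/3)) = z - 5/3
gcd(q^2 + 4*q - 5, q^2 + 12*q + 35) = q + 5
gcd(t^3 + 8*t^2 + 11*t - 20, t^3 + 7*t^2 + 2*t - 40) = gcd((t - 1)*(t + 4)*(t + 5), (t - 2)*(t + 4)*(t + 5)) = t^2 + 9*t + 20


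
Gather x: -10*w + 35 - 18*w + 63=98 - 28*w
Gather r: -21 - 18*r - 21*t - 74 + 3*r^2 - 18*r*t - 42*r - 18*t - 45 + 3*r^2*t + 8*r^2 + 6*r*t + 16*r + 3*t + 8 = r^2*(3*t + 11) + r*(-12*t - 44) - 36*t - 132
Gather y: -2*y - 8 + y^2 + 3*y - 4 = y^2 + y - 12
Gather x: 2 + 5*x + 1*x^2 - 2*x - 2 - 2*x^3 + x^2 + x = -2*x^3 + 2*x^2 + 4*x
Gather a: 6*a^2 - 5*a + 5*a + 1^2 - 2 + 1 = 6*a^2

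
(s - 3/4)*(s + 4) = s^2 + 13*s/4 - 3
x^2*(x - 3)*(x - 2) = x^4 - 5*x^3 + 6*x^2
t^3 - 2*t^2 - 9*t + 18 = (t - 3)*(t - 2)*(t + 3)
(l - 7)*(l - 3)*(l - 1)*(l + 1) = l^4 - 10*l^3 + 20*l^2 + 10*l - 21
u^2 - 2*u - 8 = (u - 4)*(u + 2)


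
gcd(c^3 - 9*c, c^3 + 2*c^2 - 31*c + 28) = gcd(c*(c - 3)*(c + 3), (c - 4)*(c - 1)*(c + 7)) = 1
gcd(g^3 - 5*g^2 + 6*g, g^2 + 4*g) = g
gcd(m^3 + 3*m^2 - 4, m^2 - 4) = m + 2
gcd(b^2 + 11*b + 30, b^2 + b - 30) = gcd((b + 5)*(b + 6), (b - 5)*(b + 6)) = b + 6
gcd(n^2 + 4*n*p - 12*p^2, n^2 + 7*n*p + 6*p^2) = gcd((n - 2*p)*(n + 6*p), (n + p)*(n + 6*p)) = n + 6*p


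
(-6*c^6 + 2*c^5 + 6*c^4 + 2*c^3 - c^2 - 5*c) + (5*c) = -6*c^6 + 2*c^5 + 6*c^4 + 2*c^3 - c^2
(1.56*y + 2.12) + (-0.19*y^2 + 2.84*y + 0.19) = -0.19*y^2 + 4.4*y + 2.31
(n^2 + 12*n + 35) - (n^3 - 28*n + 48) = -n^3 + n^2 + 40*n - 13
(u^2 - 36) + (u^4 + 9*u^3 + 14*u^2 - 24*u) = u^4 + 9*u^3 + 15*u^2 - 24*u - 36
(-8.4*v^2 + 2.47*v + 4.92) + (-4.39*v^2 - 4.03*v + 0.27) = -12.79*v^2 - 1.56*v + 5.19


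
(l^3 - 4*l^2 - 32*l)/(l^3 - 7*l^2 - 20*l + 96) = l/(l - 3)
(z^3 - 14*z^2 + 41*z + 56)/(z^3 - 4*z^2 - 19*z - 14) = (z - 8)/(z + 2)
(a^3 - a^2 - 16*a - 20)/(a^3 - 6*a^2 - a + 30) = (a + 2)/(a - 3)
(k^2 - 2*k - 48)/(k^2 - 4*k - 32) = (k + 6)/(k + 4)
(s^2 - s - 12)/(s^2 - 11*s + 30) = (s^2 - s - 12)/(s^2 - 11*s + 30)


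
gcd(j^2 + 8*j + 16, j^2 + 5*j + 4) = j + 4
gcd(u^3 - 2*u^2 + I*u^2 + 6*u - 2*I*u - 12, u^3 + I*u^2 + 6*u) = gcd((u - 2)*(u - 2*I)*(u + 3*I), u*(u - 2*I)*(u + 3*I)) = u^2 + I*u + 6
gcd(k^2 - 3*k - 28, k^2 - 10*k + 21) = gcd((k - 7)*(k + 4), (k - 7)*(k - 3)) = k - 7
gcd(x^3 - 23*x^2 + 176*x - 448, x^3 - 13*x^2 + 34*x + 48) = x - 8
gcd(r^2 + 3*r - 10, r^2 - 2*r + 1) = 1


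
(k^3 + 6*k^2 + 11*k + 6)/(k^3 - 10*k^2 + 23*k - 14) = (k^3 + 6*k^2 + 11*k + 6)/(k^3 - 10*k^2 + 23*k - 14)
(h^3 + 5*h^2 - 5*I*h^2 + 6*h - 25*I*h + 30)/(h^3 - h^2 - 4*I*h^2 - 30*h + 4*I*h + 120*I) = (h^2 - 5*I*h + 6)/(h^2 + h*(-6 - 4*I) + 24*I)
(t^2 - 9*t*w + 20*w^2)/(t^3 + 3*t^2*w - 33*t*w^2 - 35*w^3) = (t - 4*w)/(t^2 + 8*t*w + 7*w^2)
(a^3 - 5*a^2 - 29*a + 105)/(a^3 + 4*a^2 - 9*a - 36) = (a^2 - 2*a - 35)/(a^2 + 7*a + 12)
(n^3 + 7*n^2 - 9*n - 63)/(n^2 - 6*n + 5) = (n^3 + 7*n^2 - 9*n - 63)/(n^2 - 6*n + 5)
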